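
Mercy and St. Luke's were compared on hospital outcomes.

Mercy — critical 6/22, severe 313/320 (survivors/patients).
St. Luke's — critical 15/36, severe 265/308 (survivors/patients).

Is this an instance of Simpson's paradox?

No

Critical: Mercy 6/22 = 27.3%, St. Luke's 15/36 = 41.7% → St. Luke's
Severe: Mercy 313/320 = 97.8%, St. Luke's 265/308 = 86.0% → Mercy
Overall: Mercy 319/342 = 93.3%, St. Luke's 280/344 = 81.4% → Mercy
Neither sweeps: Mercy wins 1 of 2 groups, St. Luke's wins 1. Mercy wins overall but not every group — no Simpson reversal.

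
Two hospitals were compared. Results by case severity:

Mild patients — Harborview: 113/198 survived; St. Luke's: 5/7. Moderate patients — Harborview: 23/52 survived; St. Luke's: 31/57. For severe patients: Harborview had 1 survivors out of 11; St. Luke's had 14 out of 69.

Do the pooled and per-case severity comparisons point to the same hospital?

Mild: Harborview 113/198 = 57.1%, St. Luke's 5/7 = 71.4% → St. Luke's
Moderate: Harborview 23/52 = 44.2%, St. Luke's 31/57 = 54.4% → St. Luke's
Severe: Harborview 1/11 = 9.1%, St. Luke's 14/69 = 20.3% → St. Luke's
Overall: Harborview 137/261 = 52.5%, St. Luke's 50/133 = 37.6% → Harborview
St. Luke's wins each case group but Harborview wins overall — the comparison reverses. St. Luke's's patients skew toward severe, which has a lower base rate.

No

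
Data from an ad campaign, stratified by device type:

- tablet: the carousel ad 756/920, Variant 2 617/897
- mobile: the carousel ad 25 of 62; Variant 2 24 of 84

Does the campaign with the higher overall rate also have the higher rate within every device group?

Tablet: the carousel ad 756/920 = 82.2%, Variant 2 617/897 = 68.8% → the carousel ad
Mobile: the carousel ad 25/62 = 40.3%, Variant 2 24/84 = 28.6% → the carousel ad
Overall: the carousel ad 781/982 = 79.5%, Variant 2 641/981 = 65.3% → the carousel ad
The carousel ad wins overall and in every device group — no reversal.

Yes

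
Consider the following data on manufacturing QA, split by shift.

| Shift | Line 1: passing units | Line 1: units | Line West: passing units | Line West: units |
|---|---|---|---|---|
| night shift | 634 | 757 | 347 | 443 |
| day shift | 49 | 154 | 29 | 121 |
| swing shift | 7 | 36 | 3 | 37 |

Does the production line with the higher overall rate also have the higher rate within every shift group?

Night shift: Line 1 634/757 = 83.8%, Line West 347/443 = 78.3% → Line 1
Day shift: Line 1 49/154 = 31.8%, Line West 29/121 = 24.0% → Line 1
Swing shift: Line 1 7/36 = 19.4%, Line West 3/37 = 8.1% → Line 1
Overall: Line 1 690/947 = 72.9%, Line West 379/601 = 63.1% → Line 1
Line 1 wins overall and in every shift group — no reversal.

Yes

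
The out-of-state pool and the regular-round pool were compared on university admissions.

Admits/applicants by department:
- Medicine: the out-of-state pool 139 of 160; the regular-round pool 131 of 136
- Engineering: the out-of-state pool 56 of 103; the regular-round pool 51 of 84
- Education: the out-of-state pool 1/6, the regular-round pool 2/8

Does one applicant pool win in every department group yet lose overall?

No

Medicine: the out-of-state pool 139/160 = 86.9%, the regular-round pool 131/136 = 96.3% → the regular-round pool
Engineering: the out-of-state pool 56/103 = 54.4%, the regular-round pool 51/84 = 60.7% → the regular-round pool
Education: the out-of-state pool 1/6 = 16.7%, the regular-round pool 2/8 = 25.0% → the regular-round pool
Overall: the out-of-state pool 196/269 = 72.9%, the regular-round pool 184/228 = 80.7% → the regular-round pool
The regular-round pool wins overall and in every department group — no reversal.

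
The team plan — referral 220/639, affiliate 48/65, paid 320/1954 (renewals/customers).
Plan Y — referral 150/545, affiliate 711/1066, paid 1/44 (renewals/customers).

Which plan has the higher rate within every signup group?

Referral: the team plan 220/639 = 34.4%, Plan Y 150/545 = 27.5% → the team plan
Affiliate: the team plan 48/65 = 73.8%, Plan Y 711/1066 = 66.7% → the team plan
Paid: the team plan 320/1954 = 16.4%, Plan Y 1/44 = 2.3% → the team plan
The team plan has the higher rate in all 3 groups.

the team plan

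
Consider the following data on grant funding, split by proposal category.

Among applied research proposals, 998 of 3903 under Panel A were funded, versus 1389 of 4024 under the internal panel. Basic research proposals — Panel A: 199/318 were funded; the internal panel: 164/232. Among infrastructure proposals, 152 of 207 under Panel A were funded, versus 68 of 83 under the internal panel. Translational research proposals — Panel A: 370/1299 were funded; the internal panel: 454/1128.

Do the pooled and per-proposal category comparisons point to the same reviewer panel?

Yes

Applied research: Panel A 998/3903 = 25.6%, the internal panel 1389/4024 = 34.5% → the internal panel
Basic research: Panel A 199/318 = 62.6%, the internal panel 164/232 = 70.7% → the internal panel
Infrastructure: Panel A 152/207 = 73.4%, the internal panel 68/83 = 81.9% → the internal panel
Translational research: Panel A 370/1299 = 28.5%, the internal panel 454/1128 = 40.2% → the internal panel
Overall: Panel A 1719/5727 = 30.0%, the internal panel 2075/5467 = 38.0% → the internal panel
The internal panel wins overall and in every proposal group — no reversal.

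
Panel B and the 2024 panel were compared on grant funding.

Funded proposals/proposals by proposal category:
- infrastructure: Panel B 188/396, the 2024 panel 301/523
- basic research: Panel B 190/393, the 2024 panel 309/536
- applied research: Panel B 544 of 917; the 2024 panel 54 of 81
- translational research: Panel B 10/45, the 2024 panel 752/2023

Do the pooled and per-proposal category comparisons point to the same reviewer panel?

No

Infrastructure: Panel B 188/396 = 47.5%, the 2024 panel 301/523 = 57.6% → the 2024 panel
Basic research: Panel B 190/393 = 48.3%, the 2024 panel 309/536 = 57.6% → the 2024 panel
Applied research: Panel B 544/917 = 59.3%, the 2024 panel 54/81 = 66.7% → the 2024 panel
Translational research: Panel B 10/45 = 22.2%, the 2024 panel 752/2023 = 37.2% → the 2024 panel
Overall: Panel B 932/1751 = 53.2%, the 2024 panel 1416/3163 = 44.8% → Panel B
The 2024 panel wins each proposal group but Panel B wins overall — the comparison reverses. The 2024 panel's proposals skew toward translational research, which has a lower base rate.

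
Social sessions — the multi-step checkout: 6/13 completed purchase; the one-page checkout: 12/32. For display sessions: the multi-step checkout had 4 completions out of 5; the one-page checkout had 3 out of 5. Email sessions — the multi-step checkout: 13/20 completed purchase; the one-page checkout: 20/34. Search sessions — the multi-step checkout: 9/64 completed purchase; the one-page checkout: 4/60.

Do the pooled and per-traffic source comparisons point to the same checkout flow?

Yes

Social: the multi-step checkout 6/13 = 46.2%, the one-page checkout 12/32 = 37.5% → the multi-step checkout
Display: the multi-step checkout 4/5 = 80.0%, the one-page checkout 3/5 = 60.0% → the multi-step checkout
Email: the multi-step checkout 13/20 = 65.0%, the one-page checkout 20/34 = 58.8% → the multi-step checkout
Search: the multi-step checkout 9/64 = 14.1%, the one-page checkout 4/60 = 6.7% → the multi-step checkout
Overall: the multi-step checkout 32/102 = 31.4%, the one-page checkout 39/131 = 29.8% → the multi-step checkout
The multi-step checkout wins overall and in every traffic group — no reversal.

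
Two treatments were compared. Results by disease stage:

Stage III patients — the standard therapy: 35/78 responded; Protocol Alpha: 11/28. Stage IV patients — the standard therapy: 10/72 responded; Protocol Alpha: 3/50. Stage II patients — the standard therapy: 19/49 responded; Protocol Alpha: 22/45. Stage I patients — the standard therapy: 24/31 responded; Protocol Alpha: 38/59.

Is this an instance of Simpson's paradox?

Stage III: the standard therapy 35/78 = 44.9%, Protocol Alpha 11/28 = 39.3% → the standard therapy
Stage IV: the standard therapy 10/72 = 13.9%, Protocol Alpha 3/50 = 6.0% → the standard therapy
Stage II: the standard therapy 19/49 = 38.8%, Protocol Alpha 22/45 = 48.9% → Protocol Alpha
Stage I: the standard therapy 24/31 = 77.4%, Protocol Alpha 38/59 = 64.4% → the standard therapy
Overall: the standard therapy 88/230 = 38.3%, Protocol Alpha 74/182 = 40.7% → Protocol Alpha
Neither sweeps: the standard therapy wins 3 of 4 groups, Protocol Alpha wins 1. Protocol Alpha wins overall but not every group — no Simpson reversal.

No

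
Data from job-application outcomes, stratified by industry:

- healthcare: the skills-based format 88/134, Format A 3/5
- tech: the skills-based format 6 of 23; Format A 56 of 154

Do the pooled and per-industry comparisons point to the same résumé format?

No

Healthcare: the skills-based format 88/134 = 65.7%, Format A 3/5 = 60.0% → the skills-based format
Tech: the skills-based format 6/23 = 26.1%, Format A 56/154 = 36.4% → Format A
Overall: the skills-based format 94/157 = 59.9%, Format A 59/159 = 37.1% → the skills-based format
Neither sweeps: the skills-based format wins 1 of 2 groups, Format A wins 1. The skills-based format wins overall but not every group — no Simpson reversal.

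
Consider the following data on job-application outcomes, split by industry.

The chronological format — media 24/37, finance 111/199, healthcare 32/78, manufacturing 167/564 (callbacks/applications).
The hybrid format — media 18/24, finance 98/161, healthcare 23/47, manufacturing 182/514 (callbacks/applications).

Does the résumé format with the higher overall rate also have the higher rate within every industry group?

Yes

Media: the chronological format 24/37 = 64.9%, the hybrid format 18/24 = 75.0% → the hybrid format
Finance: the chronological format 111/199 = 55.8%, the hybrid format 98/161 = 60.9% → the hybrid format
Healthcare: the chronological format 32/78 = 41.0%, the hybrid format 23/47 = 48.9% → the hybrid format
Manufacturing: the chronological format 167/564 = 29.6%, the hybrid format 182/514 = 35.4% → the hybrid format
Overall: the chronological format 334/878 = 38.0%, the hybrid format 321/746 = 43.0% → the hybrid format
The hybrid format wins overall and in every industry group — no reversal.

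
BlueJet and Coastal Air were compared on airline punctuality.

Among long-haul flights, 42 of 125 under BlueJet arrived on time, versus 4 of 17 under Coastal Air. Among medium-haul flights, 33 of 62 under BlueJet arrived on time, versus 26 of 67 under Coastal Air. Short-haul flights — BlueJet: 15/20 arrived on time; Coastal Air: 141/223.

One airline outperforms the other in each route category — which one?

Long-haul: BlueJet 42/125 = 33.6%, Coastal Air 4/17 = 23.5% → BlueJet
Medium-haul: BlueJet 33/62 = 53.2%, Coastal Air 26/67 = 38.8% → BlueJet
Short-haul: BlueJet 15/20 = 75.0%, Coastal Air 141/223 = 63.2% → BlueJet
BlueJet has the higher rate in all 3 groups.

BlueJet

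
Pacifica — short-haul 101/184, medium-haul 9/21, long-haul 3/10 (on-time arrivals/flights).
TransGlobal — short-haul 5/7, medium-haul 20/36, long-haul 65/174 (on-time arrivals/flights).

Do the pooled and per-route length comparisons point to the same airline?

No

Short-haul: Pacifica 101/184 = 54.9%, TransGlobal 5/7 = 71.4% → TransGlobal
Medium-haul: Pacifica 9/21 = 42.9%, TransGlobal 20/36 = 55.6% → TransGlobal
Long-haul: Pacifica 3/10 = 30.0%, TransGlobal 65/174 = 37.4% → TransGlobal
Overall: Pacifica 113/215 = 52.6%, TransGlobal 90/217 = 41.5% → Pacifica
TransGlobal wins each route group but Pacifica wins overall — the comparison reverses. TransGlobal's flights skew toward long-haul, which has a lower base rate.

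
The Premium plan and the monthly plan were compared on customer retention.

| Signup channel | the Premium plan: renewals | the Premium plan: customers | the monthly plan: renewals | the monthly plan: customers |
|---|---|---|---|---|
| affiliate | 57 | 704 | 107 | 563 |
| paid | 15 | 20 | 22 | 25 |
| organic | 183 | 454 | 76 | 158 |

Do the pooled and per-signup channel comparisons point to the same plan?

Affiliate: the Premium plan 57/704 = 8.1%, the monthly plan 107/563 = 19.0% → the monthly plan
Paid: the Premium plan 15/20 = 75.0%, the monthly plan 22/25 = 88.0% → the monthly plan
Organic: the Premium plan 183/454 = 40.3%, the monthly plan 76/158 = 48.1% → the monthly plan
Overall: the Premium plan 255/1178 = 21.6%, the monthly plan 205/746 = 27.5% → the monthly plan
The monthly plan wins overall and in every signup group — no reversal.

Yes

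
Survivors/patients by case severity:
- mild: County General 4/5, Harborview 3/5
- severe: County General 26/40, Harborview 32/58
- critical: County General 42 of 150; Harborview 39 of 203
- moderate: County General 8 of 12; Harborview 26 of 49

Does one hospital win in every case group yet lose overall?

Mild: County General 4/5 = 80.0%, Harborview 3/5 = 60.0% → County General
Severe: County General 26/40 = 65.0%, Harborview 32/58 = 55.2% → County General
Critical: County General 42/150 = 28.0%, Harborview 39/203 = 19.2% → County General
Moderate: County General 8/12 = 66.7%, Harborview 26/49 = 53.1% → County General
Overall: County General 80/207 = 38.6%, Harborview 100/315 = 31.7% → County General
County General wins overall and in every case group — no reversal.

No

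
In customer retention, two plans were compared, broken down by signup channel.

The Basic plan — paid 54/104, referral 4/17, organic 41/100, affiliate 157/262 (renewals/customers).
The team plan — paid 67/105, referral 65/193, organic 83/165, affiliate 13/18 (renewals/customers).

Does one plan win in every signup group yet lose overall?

Paid: the Basic plan 54/104 = 51.9%, the team plan 67/105 = 63.8% → the team plan
Referral: the Basic plan 4/17 = 23.5%, the team plan 65/193 = 33.7% → the team plan
Organic: the Basic plan 41/100 = 41.0%, the team plan 83/165 = 50.3% → the team plan
Affiliate: the Basic plan 157/262 = 59.9%, the team plan 13/18 = 72.2% → the team plan
Overall: the Basic plan 256/483 = 53.0%, the team plan 228/481 = 47.4% → the Basic plan
The team plan wins each signup group but the Basic plan wins overall — the comparison reverses. The team plan's customers skew toward referral, which has a lower base rate.

Yes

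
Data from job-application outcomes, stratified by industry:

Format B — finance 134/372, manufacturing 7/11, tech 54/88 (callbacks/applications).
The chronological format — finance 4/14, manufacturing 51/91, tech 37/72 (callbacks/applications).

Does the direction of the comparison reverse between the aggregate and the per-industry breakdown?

Finance: Format B 134/372 = 36.0%, the chronological format 4/14 = 28.6% → Format B
Manufacturing: Format B 7/11 = 63.6%, the chronological format 51/91 = 56.0% → Format B
Tech: Format B 54/88 = 61.4%, the chronological format 37/72 = 51.4% → Format B
Overall: Format B 195/471 = 41.4%, the chronological format 92/177 = 52.0% → the chronological format
Format B wins each industry group but the chronological format wins overall — the comparison reverses. Format B's applications skew toward finance, which has a lower base rate.

Yes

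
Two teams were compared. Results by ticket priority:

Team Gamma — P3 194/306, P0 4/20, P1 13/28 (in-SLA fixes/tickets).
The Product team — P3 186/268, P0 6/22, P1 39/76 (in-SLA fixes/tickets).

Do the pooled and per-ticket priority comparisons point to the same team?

Yes

P3: Team Gamma 194/306 = 63.4%, the Product team 186/268 = 69.4% → the Product team
P0: Team Gamma 4/20 = 20.0%, the Product team 6/22 = 27.3% → the Product team
P1: Team Gamma 13/28 = 46.4%, the Product team 39/76 = 51.3% → the Product team
Overall: Team Gamma 211/354 = 59.6%, the Product team 231/366 = 63.1% → the Product team
The Product team wins overall and in every ticket group — no reversal.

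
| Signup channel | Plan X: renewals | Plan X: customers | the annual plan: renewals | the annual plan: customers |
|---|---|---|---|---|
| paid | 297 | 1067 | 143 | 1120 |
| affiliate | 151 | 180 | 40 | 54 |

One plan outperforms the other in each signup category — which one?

Paid: Plan X 297/1067 = 27.8%, the annual plan 143/1120 = 12.8% → Plan X
Affiliate: Plan X 151/180 = 83.9%, the annual plan 40/54 = 74.1% → Plan X
Plan X has the higher rate in both groups.

Plan X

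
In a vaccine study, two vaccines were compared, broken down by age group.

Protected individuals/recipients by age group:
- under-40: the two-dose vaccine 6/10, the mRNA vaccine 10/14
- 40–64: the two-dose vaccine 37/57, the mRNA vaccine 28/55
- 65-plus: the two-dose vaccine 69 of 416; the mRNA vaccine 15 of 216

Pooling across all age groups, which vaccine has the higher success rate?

the two-dose vaccine

Under-40: the two-dose vaccine 6/10 = 60.0%, the mRNA vaccine 10/14 = 71.4% → the mRNA vaccine
40–64: the two-dose vaccine 37/57 = 64.9%, the mRNA vaccine 28/55 = 50.9% → the two-dose vaccine
65-plus: the two-dose vaccine 69/416 = 16.6%, the mRNA vaccine 15/216 = 6.9% → the two-dose vaccine
Overall: the two-dose vaccine 112/483 = 23.2%, the mRNA vaccine 53/285 = 18.6% → the two-dose vaccine
(Neither sweeps every age group, but the two-dose vaccine has the higher pooled rate.)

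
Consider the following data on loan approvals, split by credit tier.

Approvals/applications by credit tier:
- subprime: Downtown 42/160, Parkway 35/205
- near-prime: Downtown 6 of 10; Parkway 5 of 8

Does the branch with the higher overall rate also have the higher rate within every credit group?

Subprime: Downtown 42/160 = 26.2%, Parkway 35/205 = 17.1% → Downtown
Near-prime: Downtown 6/10 = 60.0%, Parkway 5/8 = 62.5% → Parkway
Overall: Downtown 48/170 = 28.2%, Parkway 40/213 = 18.8% → Downtown
Neither sweeps: Downtown wins 1 of 2 groups, Parkway wins 1. Downtown wins overall but not every group — no Simpson reversal.

No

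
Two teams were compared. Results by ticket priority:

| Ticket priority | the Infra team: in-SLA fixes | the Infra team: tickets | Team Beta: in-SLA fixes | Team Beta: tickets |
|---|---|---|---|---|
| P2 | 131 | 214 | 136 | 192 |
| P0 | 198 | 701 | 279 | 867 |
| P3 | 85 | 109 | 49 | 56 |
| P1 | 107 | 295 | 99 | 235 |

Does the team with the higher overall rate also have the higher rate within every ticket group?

P2: the Infra team 131/214 = 61.2%, Team Beta 136/192 = 70.8% → Team Beta
P0: the Infra team 198/701 = 28.2%, Team Beta 279/867 = 32.2% → Team Beta
P3: the Infra team 85/109 = 78.0%, Team Beta 49/56 = 87.5% → Team Beta
P1: the Infra team 107/295 = 36.3%, Team Beta 99/235 = 42.1% → Team Beta
Overall: the Infra team 521/1319 = 39.5%, Team Beta 563/1350 = 41.7% → Team Beta
Team Beta wins overall and in every ticket group — no reversal.

Yes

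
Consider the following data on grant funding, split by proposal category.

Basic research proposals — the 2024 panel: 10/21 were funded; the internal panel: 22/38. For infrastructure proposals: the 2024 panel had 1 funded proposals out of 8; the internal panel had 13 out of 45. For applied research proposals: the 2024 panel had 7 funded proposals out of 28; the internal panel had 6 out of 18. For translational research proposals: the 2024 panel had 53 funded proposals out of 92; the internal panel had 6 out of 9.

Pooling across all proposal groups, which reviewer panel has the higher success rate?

Basic research: the 2024 panel 10/21 = 47.6%, the internal panel 22/38 = 57.9% → the internal panel
Infrastructure: the 2024 panel 1/8 = 12.5%, the internal panel 13/45 = 28.9% → the internal panel
Applied research: the 2024 panel 7/28 = 25.0%, the internal panel 6/18 = 33.3% → the internal panel
Translational research: the 2024 panel 53/92 = 57.6%, the internal panel 6/9 = 66.7% → the internal panel
Overall: the 2024 panel 71/149 = 47.7%, the internal panel 47/110 = 42.7% → the 2024 panel
(The internal panel wins every proposal group but the 2024 panel wins overall — the internal panel's proposals skew toward the low-rate infrastructure group.)

the 2024 panel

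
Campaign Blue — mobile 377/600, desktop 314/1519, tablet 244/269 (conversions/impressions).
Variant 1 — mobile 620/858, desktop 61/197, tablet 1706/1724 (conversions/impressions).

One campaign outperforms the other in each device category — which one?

Variant 1

Mobile: Campaign Blue 377/600 = 62.8%, Variant 1 620/858 = 72.3% → Variant 1
Desktop: Campaign Blue 314/1519 = 20.7%, Variant 1 61/197 = 31.0% → Variant 1
Tablet: Campaign Blue 244/269 = 90.7%, Variant 1 1706/1724 = 99.0% → Variant 1
Variant 1 has the higher rate in all 3 groups.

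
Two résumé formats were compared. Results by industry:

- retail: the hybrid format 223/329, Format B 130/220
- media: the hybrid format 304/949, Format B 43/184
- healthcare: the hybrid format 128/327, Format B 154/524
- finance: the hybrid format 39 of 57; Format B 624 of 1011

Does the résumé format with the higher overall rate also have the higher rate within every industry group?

Retail: the hybrid format 223/329 = 67.8%, Format B 130/220 = 59.1% → the hybrid format
Media: the hybrid format 304/949 = 32.0%, Format B 43/184 = 23.4% → the hybrid format
Healthcare: the hybrid format 128/327 = 39.1%, Format B 154/524 = 29.4% → the hybrid format
Finance: the hybrid format 39/57 = 68.4%, Format B 624/1011 = 61.7% → the hybrid format
Overall: the hybrid format 694/1662 = 41.8%, Format B 951/1939 = 49.0% → Format B
The hybrid format wins each industry group but Format B wins overall — the comparison reverses. The hybrid format's applications skew toward media, which has a lower base rate.

No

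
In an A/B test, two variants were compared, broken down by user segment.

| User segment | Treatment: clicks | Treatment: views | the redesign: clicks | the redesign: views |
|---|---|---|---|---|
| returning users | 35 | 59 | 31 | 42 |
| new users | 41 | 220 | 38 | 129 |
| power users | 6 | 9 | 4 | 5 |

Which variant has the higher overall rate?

Returning users: Treatment 35/59 = 59.3%, the redesign 31/42 = 73.8% → the redesign
New users: Treatment 41/220 = 18.6%, the redesign 38/129 = 29.5% → the redesign
Power users: Treatment 6/9 = 66.7%, the redesign 4/5 = 80.0% → the redesign
Overall: Treatment 82/288 = 28.5%, the redesign 73/176 = 41.5% → the redesign

the redesign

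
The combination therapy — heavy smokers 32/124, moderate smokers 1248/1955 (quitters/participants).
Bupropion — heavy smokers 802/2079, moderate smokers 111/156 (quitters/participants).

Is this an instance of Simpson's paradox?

Heavy smokers: the combination therapy 32/124 = 25.8%, bupropion 802/2079 = 38.6% → bupropion
Moderate smokers: the combination therapy 1248/1955 = 63.8%, bupropion 111/156 = 71.2% → bupropion
Overall: the combination therapy 1280/2079 = 61.6%, bupropion 913/2235 = 40.9% → the combination therapy
Bupropion wins each dependence group but the combination therapy wins overall — the comparison reverses. Bupropion's participants skew toward heavy smokers, which has a lower base rate.

Yes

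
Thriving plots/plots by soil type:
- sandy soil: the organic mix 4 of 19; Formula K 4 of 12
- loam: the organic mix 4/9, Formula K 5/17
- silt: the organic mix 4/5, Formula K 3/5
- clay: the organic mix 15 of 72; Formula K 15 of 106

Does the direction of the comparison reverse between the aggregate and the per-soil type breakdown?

Sandy soil: the organic mix 4/19 = 21.1%, Formula K 4/12 = 33.3% → Formula K
Loam: the organic mix 4/9 = 44.4%, Formula K 5/17 = 29.4% → the organic mix
Silt: the organic mix 4/5 = 80.0%, Formula K 3/5 = 60.0% → the organic mix
Clay: the organic mix 15/72 = 20.8%, Formula K 15/106 = 14.2% → the organic mix
Overall: the organic mix 27/105 = 25.7%, Formula K 27/140 = 19.3% → the organic mix
Neither sweeps: the organic mix wins 3 of 4 groups, Formula K wins 1. The organic mix wins overall but not every group — no Simpson reversal.

No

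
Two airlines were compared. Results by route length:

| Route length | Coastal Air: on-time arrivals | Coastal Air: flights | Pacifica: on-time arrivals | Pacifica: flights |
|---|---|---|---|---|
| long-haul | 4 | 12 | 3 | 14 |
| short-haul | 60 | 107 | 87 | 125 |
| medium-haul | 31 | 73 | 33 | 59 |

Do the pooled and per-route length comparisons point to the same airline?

Long-haul: Coastal Air 4/12 = 33.3%, Pacifica 3/14 = 21.4% → Coastal Air
Short-haul: Coastal Air 60/107 = 56.1%, Pacifica 87/125 = 69.6% → Pacifica
Medium-haul: Coastal Air 31/73 = 42.5%, Pacifica 33/59 = 55.9% → Pacifica
Overall: Coastal Air 95/192 = 49.5%, Pacifica 123/198 = 62.1% → Pacifica
Neither sweeps: Coastal Air wins 1 of 3 groups, Pacifica wins 2. Pacifica wins overall but not every group — no Simpson reversal.

No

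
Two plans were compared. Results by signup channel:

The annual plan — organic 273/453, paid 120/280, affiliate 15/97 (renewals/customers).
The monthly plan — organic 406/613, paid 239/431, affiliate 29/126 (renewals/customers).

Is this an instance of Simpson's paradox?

No

Organic: the annual plan 273/453 = 60.3%, the monthly plan 406/613 = 66.2% → the monthly plan
Paid: the annual plan 120/280 = 42.9%, the monthly plan 239/431 = 55.5% → the monthly plan
Affiliate: the annual plan 15/97 = 15.5%, the monthly plan 29/126 = 23.0% → the monthly plan
Overall: the annual plan 408/830 = 49.2%, the monthly plan 674/1170 = 57.6% → the monthly plan
The monthly plan wins overall and in every signup group — no reversal.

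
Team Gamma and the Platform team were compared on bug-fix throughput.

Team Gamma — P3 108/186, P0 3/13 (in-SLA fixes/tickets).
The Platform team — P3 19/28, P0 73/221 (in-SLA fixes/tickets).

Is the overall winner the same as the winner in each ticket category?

P3: Team Gamma 108/186 = 58.1%, the Platform team 19/28 = 67.9% → the Platform team
P0: Team Gamma 3/13 = 23.1%, the Platform team 73/221 = 33.0% → the Platform team
Overall: Team Gamma 111/199 = 55.8%, the Platform team 92/249 = 36.9% → Team Gamma
The Platform team wins each ticket group but Team Gamma wins overall — the comparison reverses. The Platform team's tickets skew toward P0, which has a lower base rate.

No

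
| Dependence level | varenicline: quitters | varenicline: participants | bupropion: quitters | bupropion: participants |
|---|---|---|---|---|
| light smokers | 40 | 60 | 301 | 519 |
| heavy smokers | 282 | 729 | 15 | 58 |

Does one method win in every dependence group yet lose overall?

Light smokers: varenicline 40/60 = 66.7%, bupropion 301/519 = 58.0% → varenicline
Heavy smokers: varenicline 282/729 = 38.7%, bupropion 15/58 = 25.9% → varenicline
Overall: varenicline 322/789 = 40.8%, bupropion 316/577 = 54.8% → bupropion
Varenicline wins each dependence group but bupropion wins overall — the comparison reverses. Varenicline's participants skew toward heavy smokers, which has a lower base rate.

Yes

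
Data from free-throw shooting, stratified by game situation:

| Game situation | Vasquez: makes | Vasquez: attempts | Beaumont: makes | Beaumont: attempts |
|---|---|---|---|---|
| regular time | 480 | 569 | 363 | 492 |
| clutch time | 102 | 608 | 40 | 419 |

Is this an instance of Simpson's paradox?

Regular time: Vasquez 480/569 = 84.4%, Beaumont 363/492 = 73.8% → Vasquez
Clutch time: Vasquez 102/608 = 16.8%, Beaumont 40/419 = 9.5% → Vasquez
Overall: Vasquez 582/1177 = 49.4%, Beaumont 403/911 = 44.2% → Vasquez
Vasquez wins overall and in every game group — no reversal.

No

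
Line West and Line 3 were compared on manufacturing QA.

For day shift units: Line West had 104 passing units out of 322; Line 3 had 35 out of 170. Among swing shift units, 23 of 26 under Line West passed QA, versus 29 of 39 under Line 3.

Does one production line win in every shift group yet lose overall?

Day shift: Line West 104/322 = 32.3%, Line 3 35/170 = 20.6% → Line West
Swing shift: Line West 23/26 = 88.5%, Line 3 29/39 = 74.4% → Line West
Overall: Line West 127/348 = 36.5%, Line 3 64/209 = 30.6% → Line West
Line West wins overall and in every shift group — no reversal.

No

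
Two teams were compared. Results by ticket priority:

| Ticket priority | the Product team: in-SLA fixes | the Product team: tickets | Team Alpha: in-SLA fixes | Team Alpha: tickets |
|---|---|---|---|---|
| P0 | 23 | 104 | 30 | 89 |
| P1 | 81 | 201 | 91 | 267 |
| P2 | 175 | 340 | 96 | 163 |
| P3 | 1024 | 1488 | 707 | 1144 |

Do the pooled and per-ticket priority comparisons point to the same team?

P0: the Product team 23/104 = 22.1%, Team Alpha 30/89 = 33.7% → Team Alpha
P1: the Product team 81/201 = 40.3%, Team Alpha 91/267 = 34.1% → the Product team
P2: the Product team 175/340 = 51.5%, Team Alpha 96/163 = 58.9% → Team Alpha
P3: the Product team 1024/1488 = 68.8%, Team Alpha 707/1144 = 61.8% → the Product team
Overall: the Product team 1303/2133 = 61.1%, Team Alpha 924/1663 = 55.6% → the Product team
Neither sweeps: the Product team wins 2 of 4 groups, Team Alpha wins 2. The Product team wins overall but not every group — no Simpson reversal.

No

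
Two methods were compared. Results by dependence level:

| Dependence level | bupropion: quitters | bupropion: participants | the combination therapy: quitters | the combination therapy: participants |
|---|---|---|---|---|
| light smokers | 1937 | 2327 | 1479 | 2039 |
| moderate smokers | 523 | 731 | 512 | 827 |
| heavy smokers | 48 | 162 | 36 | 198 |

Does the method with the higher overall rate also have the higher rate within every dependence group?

Light smokers: bupropion 1937/2327 = 83.2%, the combination therapy 1479/2039 = 72.5% → bupropion
Moderate smokers: bupropion 523/731 = 71.5%, the combination therapy 512/827 = 61.9% → bupropion
Heavy smokers: bupropion 48/162 = 29.6%, the combination therapy 36/198 = 18.2% → bupropion
Overall: bupropion 2508/3220 = 77.9%, the combination therapy 2027/3064 = 66.2% → bupropion
Bupropion wins overall and in every dependence group — no reversal.

Yes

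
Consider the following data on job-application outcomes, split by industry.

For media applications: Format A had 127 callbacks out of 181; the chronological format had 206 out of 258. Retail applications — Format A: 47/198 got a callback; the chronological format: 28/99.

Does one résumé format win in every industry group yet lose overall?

Media: Format A 127/181 = 70.2%, the chronological format 206/258 = 79.8% → the chronological format
Retail: Format A 47/198 = 23.7%, the chronological format 28/99 = 28.3% → the chronological format
Overall: Format A 174/379 = 45.9%, the chronological format 234/357 = 65.5% → the chronological format
The chronological format wins overall and in every industry group — no reversal.

No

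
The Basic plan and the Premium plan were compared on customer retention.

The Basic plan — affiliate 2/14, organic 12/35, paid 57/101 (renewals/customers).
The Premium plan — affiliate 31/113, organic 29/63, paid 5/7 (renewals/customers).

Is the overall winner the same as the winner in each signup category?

Affiliate: the Basic plan 2/14 = 14.3%, the Premium plan 31/113 = 27.4% → the Premium plan
Organic: the Basic plan 12/35 = 34.3%, the Premium plan 29/63 = 46.0% → the Premium plan
Paid: the Basic plan 57/101 = 56.4%, the Premium plan 5/7 = 71.4% → the Premium plan
Overall: the Basic plan 71/150 = 47.3%, the Premium plan 65/183 = 35.5% → the Basic plan
The Premium plan wins each signup group but the Basic plan wins overall — the comparison reverses. The Premium plan's customers skew toward affiliate, which has a lower base rate.

No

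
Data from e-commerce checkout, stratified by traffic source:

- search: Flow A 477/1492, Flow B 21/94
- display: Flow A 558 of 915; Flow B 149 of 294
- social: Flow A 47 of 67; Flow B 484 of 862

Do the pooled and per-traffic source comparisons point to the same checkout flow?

Search: Flow A 477/1492 = 32.0%, Flow B 21/94 = 22.3% → Flow A
Display: Flow A 558/915 = 61.0%, Flow B 149/294 = 50.7% → Flow A
Social: Flow A 47/67 = 70.1%, Flow B 484/862 = 56.1% → Flow A
Overall: Flow A 1082/2474 = 43.7%, Flow B 654/1250 = 52.3% → Flow B
Flow A wins each traffic group but Flow B wins overall — the comparison reverses. Flow A's sessions skew toward search, which has a lower base rate.

No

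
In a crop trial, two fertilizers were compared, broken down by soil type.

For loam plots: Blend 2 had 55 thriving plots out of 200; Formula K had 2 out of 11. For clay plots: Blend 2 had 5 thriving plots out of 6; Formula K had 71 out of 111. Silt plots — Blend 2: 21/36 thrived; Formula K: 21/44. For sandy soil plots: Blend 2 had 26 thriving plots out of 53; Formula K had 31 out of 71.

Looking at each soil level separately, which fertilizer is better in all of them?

Blend 2

Loam: Blend 2 55/200 = 27.5%, Formula K 2/11 = 18.2% → Blend 2
Clay: Blend 2 5/6 = 83.3%, Formula K 71/111 = 64.0% → Blend 2
Silt: Blend 2 21/36 = 58.3%, Formula K 21/44 = 47.7% → Blend 2
Sandy soil: Blend 2 26/53 = 49.1%, Formula K 31/71 = 43.7% → Blend 2
Blend 2 has the higher rate in all 4 groups.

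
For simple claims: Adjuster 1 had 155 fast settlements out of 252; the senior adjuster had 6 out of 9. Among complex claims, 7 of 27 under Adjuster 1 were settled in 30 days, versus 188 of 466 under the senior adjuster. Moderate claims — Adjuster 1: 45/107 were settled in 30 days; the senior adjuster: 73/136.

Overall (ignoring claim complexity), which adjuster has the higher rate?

Adjuster 1

Simple: Adjuster 1 155/252 = 61.5%, the senior adjuster 6/9 = 66.7% → the senior adjuster
Complex: Adjuster 1 7/27 = 25.9%, the senior adjuster 188/466 = 40.3% → the senior adjuster
Moderate: Adjuster 1 45/107 = 42.1%, the senior adjuster 73/136 = 53.7% → the senior adjuster
Overall: Adjuster 1 207/386 = 53.6%, the senior adjuster 267/611 = 43.7% → Adjuster 1
(The senior adjuster wins every claim group but Adjuster 1 wins overall — the senior adjuster's claims skew toward the low-rate complex group.)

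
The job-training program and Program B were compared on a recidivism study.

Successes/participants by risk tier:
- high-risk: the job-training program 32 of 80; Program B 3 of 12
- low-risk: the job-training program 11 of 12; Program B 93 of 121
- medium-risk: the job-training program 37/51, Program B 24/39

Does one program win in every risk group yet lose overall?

High-risk: the job-training program 32/80 = 40.0%, Program B 3/12 = 25.0% → the job-training program
Low-risk: the job-training program 11/12 = 91.7%, Program B 93/121 = 76.9% → the job-training program
Medium-risk: the job-training program 37/51 = 72.5%, Program B 24/39 = 61.5% → the job-training program
Overall: the job-training program 80/143 = 55.9%, Program B 120/172 = 69.8% → Program B
The job-training program wins each risk group but Program B wins overall — the comparison reverses. The job-training program's participants skew toward high-risk, which has a lower base rate.

Yes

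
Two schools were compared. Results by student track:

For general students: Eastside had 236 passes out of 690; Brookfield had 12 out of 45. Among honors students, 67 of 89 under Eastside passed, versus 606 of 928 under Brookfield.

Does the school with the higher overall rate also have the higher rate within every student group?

General: Eastside 236/690 = 34.2%, Brookfield 12/45 = 26.7% → Eastside
Honors: Eastside 67/89 = 75.3%, Brookfield 606/928 = 65.3% → Eastside
Overall: Eastside 303/779 = 38.9%, Brookfield 618/973 = 63.5% → Brookfield
Eastside wins each student group but Brookfield wins overall — the comparison reverses. Eastside's students skew toward general, which has a lower base rate.

No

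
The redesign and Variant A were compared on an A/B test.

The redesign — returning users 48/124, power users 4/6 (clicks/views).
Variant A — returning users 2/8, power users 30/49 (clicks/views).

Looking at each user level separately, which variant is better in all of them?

the redesign

Returning users: the redesign 48/124 = 38.7%, Variant A 2/8 = 25.0% → the redesign
Power users: the redesign 4/6 = 66.7%, Variant A 30/49 = 61.2% → the redesign
The redesign has the higher rate in both groups.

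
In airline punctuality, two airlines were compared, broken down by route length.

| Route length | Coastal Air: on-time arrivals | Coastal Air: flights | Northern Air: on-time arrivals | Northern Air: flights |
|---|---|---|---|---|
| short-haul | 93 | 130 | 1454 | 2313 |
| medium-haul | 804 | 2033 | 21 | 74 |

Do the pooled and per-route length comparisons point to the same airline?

Short-haul: Coastal Air 93/130 = 71.5%, Northern Air 1454/2313 = 62.9% → Coastal Air
Medium-haul: Coastal Air 804/2033 = 39.5%, Northern Air 21/74 = 28.4% → Coastal Air
Overall: Coastal Air 897/2163 = 41.5%, Northern Air 1475/2387 = 61.8% → Northern Air
Coastal Air wins each route group but Northern Air wins overall — the comparison reverses. Coastal Air's flights skew toward medium-haul, which has a lower base rate.

No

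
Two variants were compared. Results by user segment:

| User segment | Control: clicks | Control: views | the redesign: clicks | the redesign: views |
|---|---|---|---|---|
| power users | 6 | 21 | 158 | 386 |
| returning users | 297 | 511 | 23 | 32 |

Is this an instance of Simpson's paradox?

Power users: Control 6/21 = 28.6%, the redesign 158/386 = 40.9% → the redesign
Returning users: Control 297/511 = 58.1%, the redesign 23/32 = 71.9% → the redesign
Overall: Control 303/532 = 57.0%, the redesign 181/418 = 43.3% → Control
The redesign wins each user group but Control wins overall — the comparison reverses. The redesign's views skew toward power users, which has a lower base rate.

Yes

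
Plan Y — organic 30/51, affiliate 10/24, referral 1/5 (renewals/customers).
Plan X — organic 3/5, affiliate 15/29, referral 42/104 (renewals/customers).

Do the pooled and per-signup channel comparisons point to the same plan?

No

Organic: Plan Y 30/51 = 58.8%, Plan X 3/5 = 60.0% → Plan X
Affiliate: Plan Y 10/24 = 41.7%, Plan X 15/29 = 51.7% → Plan X
Referral: Plan Y 1/5 = 20.0%, Plan X 42/104 = 40.4% → Plan X
Overall: Plan Y 41/80 = 51.2%, Plan X 60/138 = 43.5% → Plan Y
Plan X wins each signup group but Plan Y wins overall — the comparison reverses. Plan X's customers skew toward referral, which has a lower base rate.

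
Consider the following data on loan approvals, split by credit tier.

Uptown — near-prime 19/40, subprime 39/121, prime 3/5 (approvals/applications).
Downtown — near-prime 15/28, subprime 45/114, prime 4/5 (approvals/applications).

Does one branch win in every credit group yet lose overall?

Near-prime: Uptown 19/40 = 47.5%, Downtown 15/28 = 53.6% → Downtown
Subprime: Uptown 39/121 = 32.2%, Downtown 45/114 = 39.5% → Downtown
Prime: Uptown 3/5 = 60.0%, Downtown 4/5 = 80.0% → Downtown
Overall: Uptown 61/166 = 36.7%, Downtown 64/147 = 43.5% → Downtown
Downtown wins overall and in every credit group — no reversal.

No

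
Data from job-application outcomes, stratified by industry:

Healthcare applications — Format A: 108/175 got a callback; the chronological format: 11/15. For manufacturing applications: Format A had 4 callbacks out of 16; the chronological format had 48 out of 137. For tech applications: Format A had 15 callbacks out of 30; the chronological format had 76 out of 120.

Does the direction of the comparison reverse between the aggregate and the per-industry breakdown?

Yes

Healthcare: Format A 108/175 = 61.7%, the chronological format 11/15 = 73.3% → the chronological format
Manufacturing: Format A 4/16 = 25.0%, the chronological format 48/137 = 35.0% → the chronological format
Tech: Format A 15/30 = 50.0%, the chronological format 76/120 = 63.3% → the chronological format
Overall: Format A 127/221 = 57.5%, the chronological format 135/272 = 49.6% → Format A
The chronological format wins each industry group but Format A wins overall — the comparison reverses. The chronological format's applications skew toward manufacturing, which has a lower base rate.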